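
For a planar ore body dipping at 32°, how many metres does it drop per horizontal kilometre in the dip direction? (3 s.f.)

625 m

drop per km = 1000 × tan 32° = 1000 × 0.6249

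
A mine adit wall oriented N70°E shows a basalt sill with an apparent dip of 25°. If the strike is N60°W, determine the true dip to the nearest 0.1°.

31.3°

The section is 50° from the strike.
tan(true dip) = tan 25° / sin 50° = 0.6087
true dip = arctan 0.6087 = 31.33°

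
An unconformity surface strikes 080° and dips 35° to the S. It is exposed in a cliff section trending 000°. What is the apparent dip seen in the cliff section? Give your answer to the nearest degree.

Angle between strike (080°) and section (000°): β = 80°.
tan α = tan 35° × sin 80° = 0.7002 × 0.9848 = 0.6896
α = arctan(0.6896) = 34.59°

35°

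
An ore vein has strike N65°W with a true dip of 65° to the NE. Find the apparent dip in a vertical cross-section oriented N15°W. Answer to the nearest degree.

The strike is N65°W and the section trends N15°W; the acute angle between them is β = 50°.
tan α = tan 65° × sin 50° = 2.1445 × 0.7660 = 1.6428
α = arctan(1.6428) = 58.67°

59°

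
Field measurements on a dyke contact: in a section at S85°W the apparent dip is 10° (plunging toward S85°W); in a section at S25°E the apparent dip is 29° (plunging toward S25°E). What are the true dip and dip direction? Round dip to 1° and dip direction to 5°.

true dip 34°, dip direction 190°

Each apparent-dip line lies in the plane. As unit vectors (x east, y north, z up), v₁ plunges 10°→S85°W and v₂ plunges 29°→S25°E.
Cross product v₁ × v₂ gives the pole to the plane: n ∝ (-0.096, -0.540, 0.809).
True dip = arccos(n_z / |n|) = arccos(0.8279) = 34.1°.
Dip direction = atan2(-0.096, -0.540) = 190° (azimuth of n's horizontal projection).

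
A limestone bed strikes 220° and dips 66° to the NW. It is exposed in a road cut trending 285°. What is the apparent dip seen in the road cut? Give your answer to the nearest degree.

The strike is 220° and the section trends 285°; the acute angle between them is β = 65°.
tan(apparent dip) = tan 66° · sin 65° = 2.0356
α = arctan(2.0356) = 63.84°

64°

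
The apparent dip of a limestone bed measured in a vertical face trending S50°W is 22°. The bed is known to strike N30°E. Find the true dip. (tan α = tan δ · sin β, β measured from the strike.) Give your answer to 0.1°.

β = acute angle between strike N30°E and section S50°W = 20°.
tan δ = tan α / sin β = tan 22° / sin 20° = 0.4040 / 0.3420 = 1.1813
δ = arctan(1.1813) = 49.75°

49.8°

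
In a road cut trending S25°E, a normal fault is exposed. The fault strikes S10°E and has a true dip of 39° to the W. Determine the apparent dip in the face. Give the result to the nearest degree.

12°

The section lies 15° from the strike.
tan(apparent dip) = tan 39° · sin 15° = 0.2096
α = arctan(0.2096) = 11.84°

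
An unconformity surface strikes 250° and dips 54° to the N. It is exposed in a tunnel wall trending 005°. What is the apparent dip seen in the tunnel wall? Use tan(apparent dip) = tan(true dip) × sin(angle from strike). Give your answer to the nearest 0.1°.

51.3°

The section lies 65° from the strike.
tan(apparent dip) = tan 54° · sin 65° = 1.2474
α = arctan(1.2474) = 51.28°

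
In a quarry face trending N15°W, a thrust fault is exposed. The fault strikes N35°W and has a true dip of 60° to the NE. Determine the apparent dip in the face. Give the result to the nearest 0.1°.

The section lies 20° from the strike.
tan α = tan 60° × sin 20° = 1.7321 × 0.3420 = 0.5924
apparent dip = arctan 0.5924 = 30.64°

30.6°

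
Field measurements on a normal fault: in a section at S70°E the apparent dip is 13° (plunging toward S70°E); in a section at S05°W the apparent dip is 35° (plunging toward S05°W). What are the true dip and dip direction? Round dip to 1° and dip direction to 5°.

The two traces are lines in the plane: v₁ = (sin 110°·cos 13°, cos 110°·cos 13°, −sin 13°), v₂ = (sin 185°·cos 35°, cos 185°·cos 35°, −sin 35°).
The plane normal is n = v₁ × v₂ ∝ (-0.008, -0.541, 0.771).
True dip = arccos(n_z / |n|) = arccos(0.8184) = 35.1°.
Dip direction = azimuth of (n_x, n_y) = atan2(-0.008, -0.541) = 181°.

true dip 35°, dip direction 180°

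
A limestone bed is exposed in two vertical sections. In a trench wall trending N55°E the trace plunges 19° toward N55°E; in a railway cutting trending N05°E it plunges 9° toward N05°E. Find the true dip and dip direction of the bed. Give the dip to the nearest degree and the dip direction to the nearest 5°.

true dip 19°, dip direction 070°

The two traces are lines in the plane: v₁ = (sin 55°·cos 19°, cos 55°·cos 19°, −sin 19°), v₂ = (sin 5°·cos 9°, cos 5°·cos 9°, −sin 9°).
n = v₁ × v₂ = (0.235, 0.093, 0.715) (taken with n_z > 0).
tan δ = √(n_x²+n_y²)/n_z = 0.253/0.715, so δ = 19.5°.
The horizontal component of n points toward azimuth atan2(n_x, n_y) = 68°, the dip direction.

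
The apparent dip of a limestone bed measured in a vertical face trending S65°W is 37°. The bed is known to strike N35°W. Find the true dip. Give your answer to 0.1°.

37.4°

β = acute angle between strike N35°W and section S65°W = 80°.
tan δ = tan α / sin β = tan 37° / sin 80° = 0.7536 / 0.9848 = 0.7652
true dip = arctan 0.7652 = 37.42°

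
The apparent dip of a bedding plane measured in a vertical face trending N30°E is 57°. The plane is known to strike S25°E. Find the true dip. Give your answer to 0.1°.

62.0°

The section is 55° from the strike.
tan δ = tan α / sin β = tan 57° / sin 55° = 1.5399 / 0.8192 = 1.8798
true dip = arctan 1.8798 = 61.99°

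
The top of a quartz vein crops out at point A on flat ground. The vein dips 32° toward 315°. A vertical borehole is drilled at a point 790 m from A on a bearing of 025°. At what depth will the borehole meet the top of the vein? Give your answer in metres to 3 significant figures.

169 m

The hole lies 70° from the dip direction, so the down-dip offset is 790 × cos 70° = 270.20 m.
Depth = down-dip offset × tan(dip) = 270.20 × tan 32° = 270.20 × 0.6249
Depth = 168.84 m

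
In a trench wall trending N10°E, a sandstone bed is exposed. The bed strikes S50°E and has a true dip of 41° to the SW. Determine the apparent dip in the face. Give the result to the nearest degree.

The section lies 60° from the strike.
tan(apparent dip) = tan 41° · sin 60° = 0.7528
α = arctan(0.7528) = 36.97°

37°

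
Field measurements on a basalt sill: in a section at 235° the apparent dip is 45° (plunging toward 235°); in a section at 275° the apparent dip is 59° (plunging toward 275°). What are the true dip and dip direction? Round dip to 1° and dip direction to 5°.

Represent each trace as a vector plunging at its apparent dip toward its trend (east-north-up frame): v₁ = (-0.579, -0.406, -0.707), v₂ = (-0.513, 0.045, -0.857).
The plane normal is n = v₁ × v₂ ∝ (-0.379, 0.134, 0.234).
tan δ = √(n_x²+n_y²)/n_z = 0.402/0.234, so δ = 59.8°.
Dip direction = atan2(-0.379, 0.134) = 289° (azimuth of n's horizontal projection).

true dip 60°, dip direction 290°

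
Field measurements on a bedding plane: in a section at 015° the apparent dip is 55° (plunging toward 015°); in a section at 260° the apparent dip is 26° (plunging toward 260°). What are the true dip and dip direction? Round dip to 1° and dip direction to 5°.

Represent each trace as a vector plunging at its apparent dip toward its trend (east-north-up frame): v₁ = (0.148, 0.554, -0.819), v₂ = (-0.885, -0.156, -0.438).
n = v₁ × v₂ = (-0.371, 0.790, 0.467) (taken with n_z > 0).
tan δ = √(n_x²+n_y²)/n_z = 0.873/0.467, so δ = 61.8°.
Dip direction = atan2(-0.371, 0.790) = 335° (azimuth of n's horizontal projection).

true dip 62°, dip direction 335°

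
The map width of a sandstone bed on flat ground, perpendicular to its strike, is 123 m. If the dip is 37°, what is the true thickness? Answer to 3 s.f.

74.0 m

True thickness t = w · sin(dip) = 123 × sin 37°
t = 123 × 0.6018 = 74.023 m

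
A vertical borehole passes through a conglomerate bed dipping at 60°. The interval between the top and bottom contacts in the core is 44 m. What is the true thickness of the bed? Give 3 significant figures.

True thickness t = h · cos(dip) = 44 × cos 60°
t = 44 × 0.5000 = 22.000 m

22.0 m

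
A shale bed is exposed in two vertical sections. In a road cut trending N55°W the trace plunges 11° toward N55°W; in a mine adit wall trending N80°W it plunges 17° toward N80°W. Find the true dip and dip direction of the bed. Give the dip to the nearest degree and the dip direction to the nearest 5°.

true dip 20°, dip direction 245°

Represent each trace as a vector plunging at its apparent dip toward its trend (east-north-up frame): v₁ = (-0.804, 0.563, -0.191), v₂ = (-0.942, 0.166, -0.292).
Cross product v₁ × v₂ gives the pole to the plane: n ∝ (-0.133, -0.055, 0.397).
True dip = arccos(n_z / |n|) = arccos(0.9400) = 20.0°.
The horizontal component of n points toward azimuth atan2(n_x, n_y) = 247°, the dip direction.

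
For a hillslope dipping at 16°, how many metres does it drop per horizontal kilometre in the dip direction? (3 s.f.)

drop per km = 1000 × tan 16° = 1000 × 0.2867

287 m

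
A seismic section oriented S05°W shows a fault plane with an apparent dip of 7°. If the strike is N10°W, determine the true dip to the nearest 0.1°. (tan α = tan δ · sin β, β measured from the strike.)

25.4°

β = acute angle between strike N10°W and section S05°W = 15°.
tan δ = tan α / sin β = tan 7° / sin 15° = 0.1228 / 0.2588 = 0.4744
δ = arctan(0.4744) = 25.38°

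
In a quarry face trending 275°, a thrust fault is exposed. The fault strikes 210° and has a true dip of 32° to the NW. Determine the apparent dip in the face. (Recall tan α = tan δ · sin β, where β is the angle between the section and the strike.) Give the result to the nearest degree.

30°

The section lies 65° from the strike.
tan(apparent dip) = tan 32° · sin 65° = 0.5663
apparent dip = arctan 0.5663 = 29.52°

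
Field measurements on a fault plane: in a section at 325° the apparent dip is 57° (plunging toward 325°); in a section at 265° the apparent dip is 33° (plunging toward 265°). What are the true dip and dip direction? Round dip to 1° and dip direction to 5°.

true dip 57°, dip direction 330°

Each apparent-dip line lies in the plane. As unit vectors (x east, y north, z up), v₁ plunges 57°→325° and v₂ plunges 33°→265°.
The plane normal is n = v₁ × v₂ ∝ (-0.304, 0.531, 0.396).
True dip = arccos(n_z / |n|) = arccos(0.5431) = 57.1°.
Dip direction = azimuth of (n_x, n_y) = atan2(-0.304, 0.531) = 330°.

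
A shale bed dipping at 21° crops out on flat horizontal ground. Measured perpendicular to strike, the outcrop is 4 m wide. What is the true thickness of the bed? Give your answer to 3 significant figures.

True thickness t = w · sin(dip) = 4 × sin 21°
t = 4 × 0.3584 = 1.433 m

1.43 m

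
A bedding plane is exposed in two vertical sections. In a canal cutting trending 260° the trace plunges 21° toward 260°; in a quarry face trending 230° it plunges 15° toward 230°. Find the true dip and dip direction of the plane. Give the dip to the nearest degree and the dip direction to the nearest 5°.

true dip 22°, dip direction 280°

The two traces are lines in the plane: v₁ = (sin 260°·cos 21°, cos 260°·cos 21°, −sin 21°), v₂ = (sin 230°·cos 15°, cos 230°·cos 15°, −sin 15°).
The plane normal is n = v₁ × v₂ ∝ (-0.181, 0.027, 0.451).
True dip = arccos(n_z / |n|) = arccos(0.9269) = 22.0°.
Dip direction = azimuth of (n_x, n_y) = atan2(-0.181, 0.027) = 279°.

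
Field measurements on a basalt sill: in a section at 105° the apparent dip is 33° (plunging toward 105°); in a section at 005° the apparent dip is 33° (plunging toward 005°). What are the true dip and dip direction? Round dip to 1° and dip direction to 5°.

true dip 45°, dip direction 055°

Represent each trace as a vector plunging at its apparent dip toward its trend (east-north-up frame): v₁ = (0.810, -0.217, -0.545), v₂ = (0.073, 0.835, -0.545).
The plane normal is n = v₁ × v₂ ∝ (0.573, 0.401, 0.693).
True dip = arccos(n_z / |n|) = arccos(0.7035) = 45.3°.
Dip direction = azimuth of (n_x, n_y) = atan2(0.573, 0.401) = 55°.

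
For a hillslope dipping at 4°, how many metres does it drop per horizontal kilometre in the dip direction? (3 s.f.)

69.9 m

drop per km = 1000 × tan 4° = 1000 × 0.0699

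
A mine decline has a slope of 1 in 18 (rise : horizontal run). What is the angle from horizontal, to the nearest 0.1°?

tan θ = 1/18 = 0.0556
θ = arctan(0.0556) = 3.18°

3.2°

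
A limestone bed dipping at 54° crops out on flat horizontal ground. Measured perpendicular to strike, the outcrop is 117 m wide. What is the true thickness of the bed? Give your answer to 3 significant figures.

94.7 m

True thickness t = w · sin(dip) = 117 × sin 54°
t = 117 × 0.8090 = 94.655 m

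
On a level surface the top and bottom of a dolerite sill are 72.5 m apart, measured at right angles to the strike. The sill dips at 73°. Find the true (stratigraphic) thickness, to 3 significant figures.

True thickness t = w · sin(dip) = 72.5 × sin 73°
t = 72.5 × 0.9563 = 69.332 m

69.3 m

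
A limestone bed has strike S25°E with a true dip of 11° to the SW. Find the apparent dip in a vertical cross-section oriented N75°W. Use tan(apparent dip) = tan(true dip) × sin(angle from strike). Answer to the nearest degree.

8°

The strike is S25°E and the section trends N75°W; the acute angle between them is β = 50°.
tan α = tan 11° × sin 50° = 0.1944 × 0.7660 = 0.1489
apparent dip = arctan 0.1489 = 8.47°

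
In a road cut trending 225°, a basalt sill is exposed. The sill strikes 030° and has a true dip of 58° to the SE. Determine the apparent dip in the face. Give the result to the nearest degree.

The strike is 030° and the section trends 225°; the acute angle between them is β = 15°.
tan(apparent dip) = tan 58° · sin 15° = 0.4142
α = arctan(0.4142) = 22.50°

22°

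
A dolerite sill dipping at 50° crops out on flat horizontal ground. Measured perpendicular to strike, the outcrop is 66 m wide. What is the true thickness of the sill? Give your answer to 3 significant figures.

True thickness t = w · sin(dip) = 66 × sin 50°
t = 66 × 0.7660 = 50.559 m

50.6 m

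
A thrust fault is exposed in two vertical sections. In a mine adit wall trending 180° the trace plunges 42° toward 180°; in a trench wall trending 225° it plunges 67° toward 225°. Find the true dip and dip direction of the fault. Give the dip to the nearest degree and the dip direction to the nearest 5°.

true dip 69°, dip direction 250°

Represent each trace as a vector plunging at its apparent dip toward its trend (east-north-up frame): v₁ = (0.000, -0.743, -0.669), v₂ = (-0.276, -0.276, -0.921).
The plane normal is n = v₁ × v₂ ∝ (-0.499, -0.185, 0.205).
Dip δ = arctan(|n_h|/n_z) = arctan(0.532/0.205) = 68.9°.
The horizontal component of n points toward azimuth atan2(n_x, n_y) = 250°, the dip direction.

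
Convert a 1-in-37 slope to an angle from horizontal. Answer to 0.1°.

1.5°

tan θ = 1/37 = 0.0270
θ = arctan(0.0270) = 1.55°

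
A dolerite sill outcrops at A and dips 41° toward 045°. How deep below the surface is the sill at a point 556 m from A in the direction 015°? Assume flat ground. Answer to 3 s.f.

The hole lies 30° from the dip direction, so the down-dip offset is 556 × cos 30° = 481.51 m.
Depth = down-dip offset × tan(dip) = 481.51 × tan 41° = 481.51 × 0.8693
Depth = 418.57 m

419 m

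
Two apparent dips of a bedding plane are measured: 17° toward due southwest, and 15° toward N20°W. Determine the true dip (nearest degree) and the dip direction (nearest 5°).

Each apparent-dip line lies in the plane. As unit vectors (x east, y north, z up), v₁ plunges 17°→due southwest and v₂ plunges 15°→N20°W.
The plane normal is n = v₁ × v₂ ∝ (-0.440, 0.078, 0.837).
True dip = arccos(n_z / |n|) = arccos(0.8820) = 28.1°.
Dip direction = azimuth of (n_x, n_y) = atan2(-0.440, 0.078) = 280°.

true dip 28°, dip direction 280°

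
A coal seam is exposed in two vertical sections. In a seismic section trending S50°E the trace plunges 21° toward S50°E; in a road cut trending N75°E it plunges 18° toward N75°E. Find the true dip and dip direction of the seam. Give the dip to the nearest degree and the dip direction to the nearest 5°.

Represent each trace as a vector plunging at its apparent dip toward its trend (east-north-up frame): v₁ = (0.715, -0.600, -0.358), v₂ = (0.919, 0.246, -0.309).
The plane normal is n = v₁ × v₂ ∝ (0.274, -0.108, 0.727).
tan δ = √(n_x²+n_y²)/n_z = 0.294/0.727, so δ = 22.0°.
The horizontal component of n points toward azimuth atan2(n_x, n_y) = 112°, the dip direction.

true dip 22°, dip direction 110°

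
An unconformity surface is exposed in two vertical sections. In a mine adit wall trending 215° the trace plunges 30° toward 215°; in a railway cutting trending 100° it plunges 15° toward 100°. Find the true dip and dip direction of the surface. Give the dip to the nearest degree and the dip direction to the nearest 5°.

true dip 39°, dip direction 170°

The two traces are lines in the plane: v₁ = (sin 215°·cos 30°, cos 215°·cos 30°, −sin 30°), v₂ = (sin 100°·cos 15°, cos 100°·cos 15°, −sin 15°).
The plane normal is n = v₁ × v₂ ∝ (0.100, -0.604, 0.758).
tan δ = √(n_x²+n_y²)/n_z = 0.612/0.758, so δ = 38.9°.
The horizontal component of n points toward azimuth atan2(n_x, n_y) = 171°, the dip direction.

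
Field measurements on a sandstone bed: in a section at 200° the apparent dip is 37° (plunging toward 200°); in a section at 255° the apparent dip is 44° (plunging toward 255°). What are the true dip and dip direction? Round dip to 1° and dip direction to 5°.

The two traces are lines in the plane: v₁ = (sin 200°·cos 37°, cos 200°·cos 37°, −sin 37°), v₂ = (sin 255°·cos 44°, cos 255°·cos 44°, −sin 44°).
n = v₁ × v₂ = (-0.409, -0.228, 0.471) (taken with n_z > 0).
True dip = arccos(n_z / |n|) = arccos(0.7085) = 44.9°.
Dip direction = atan2(-0.409, -0.228) = 241° (azimuth of n's horizontal projection).

true dip 45°, dip direction 240°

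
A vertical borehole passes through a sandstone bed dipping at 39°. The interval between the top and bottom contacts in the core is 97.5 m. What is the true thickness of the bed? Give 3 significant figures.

75.8 m

True thickness t = h · cos(dip) = 97.5 × cos 39°
t = 97.5 × 0.7771 = 75.772 m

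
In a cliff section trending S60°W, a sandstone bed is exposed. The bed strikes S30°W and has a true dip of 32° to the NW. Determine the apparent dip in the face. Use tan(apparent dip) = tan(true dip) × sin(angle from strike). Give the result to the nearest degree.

The section lies 30° from the strike.
tan α = tan 32° × sin 30° = 0.6249 × 0.5000 = 0.3124
α = arctan(0.3124) = 17.35°

17°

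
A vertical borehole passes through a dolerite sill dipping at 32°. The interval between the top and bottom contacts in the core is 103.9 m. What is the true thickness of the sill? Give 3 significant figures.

88.1 m

True thickness t = h · cos(dip) = 103.9 × cos 32°
t = 103.9 × 0.8480 = 88.112 m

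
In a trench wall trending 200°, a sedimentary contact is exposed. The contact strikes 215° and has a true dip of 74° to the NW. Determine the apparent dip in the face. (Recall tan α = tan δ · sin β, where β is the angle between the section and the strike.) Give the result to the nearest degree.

42°

The strike is 215° and the section trends 200°; the acute angle between them is β = 15°.
tan(apparent dip) = tan 74° · sin 15° = 0.9026
apparent dip = arctan 0.9026 = 42.07°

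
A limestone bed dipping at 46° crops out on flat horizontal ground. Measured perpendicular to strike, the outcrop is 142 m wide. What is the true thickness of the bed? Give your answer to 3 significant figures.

102 m

True thickness t = w · sin(dip) = 142 × sin 46°
t = 142 × 0.7193 = 102.146 m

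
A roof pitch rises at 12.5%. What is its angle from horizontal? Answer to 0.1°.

tan θ = 12.5/100 = 0.1250
θ = arctan(0.1250) = 7.13°

7.1°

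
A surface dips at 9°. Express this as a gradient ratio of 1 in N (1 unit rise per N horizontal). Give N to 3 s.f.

1 : N means tan θ = 1/N, so N = 1/tan 9° = 1/0.1584

1 in 6.31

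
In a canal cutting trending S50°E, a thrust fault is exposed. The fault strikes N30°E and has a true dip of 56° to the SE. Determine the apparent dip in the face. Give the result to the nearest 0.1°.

The section lies 80° from the strike.
tan(apparent dip) = tan 56° · sin 80° = 1.4600
α = arctan(1.4600) = 55.59°

55.6°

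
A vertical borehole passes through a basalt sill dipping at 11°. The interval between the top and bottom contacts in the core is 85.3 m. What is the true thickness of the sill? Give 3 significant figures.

83.7 m

True thickness t = h · cos(dip) = 85.3 × cos 11°
t = 85.3 × 0.9816 = 83.733 m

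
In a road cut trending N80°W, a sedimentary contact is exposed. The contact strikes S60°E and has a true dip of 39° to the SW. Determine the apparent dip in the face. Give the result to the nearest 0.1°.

The strike is S60°E and the section trends N80°W; the acute angle between them is β = 20°.
tan α = tan 39° × sin 20° = 0.8098 × 0.3420 = 0.2770
apparent dip = arctan 0.2770 = 15.48°

15.5°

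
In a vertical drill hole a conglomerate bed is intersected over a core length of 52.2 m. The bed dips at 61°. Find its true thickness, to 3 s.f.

True thickness t = h · cos(dip) = 52.2 × cos 61°
t = 52.2 × 0.4848 = 25.307 m

25.3 m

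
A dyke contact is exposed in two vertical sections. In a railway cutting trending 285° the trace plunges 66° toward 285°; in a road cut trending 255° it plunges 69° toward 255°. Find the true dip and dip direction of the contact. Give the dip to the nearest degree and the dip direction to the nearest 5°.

true dip 69°, dip direction 255°

The two traces are lines in the plane: v₁ = (sin 285°·cos 66°, cos 285°·cos 66°, −sin 66°), v₂ = (sin 255°·cos 69°, cos 255°·cos 69°, −sin 69°).
The plane normal is n = v₁ × v₂ ∝ (-0.183, -0.051, 0.073).
True dip = arccos(n_z / |n|) = arccos(0.3584) = 69.0°.
Dip direction = azimuth of (n_x, n_y) = atan2(-0.183, -0.051) = 255°.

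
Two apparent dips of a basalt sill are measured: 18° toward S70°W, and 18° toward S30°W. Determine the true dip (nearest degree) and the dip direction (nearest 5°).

Each apparent-dip line lies in the plane. As unit vectors (x east, y north, z up), v₁ plunges 18°→S70°W and v₂ plunges 18°→S30°W.
Cross product v₁ × v₂ gives the pole to the plane: n ∝ (-0.154, -0.129, 0.581).
True dip = arccos(n_z / |n|) = arccos(0.9451) = 19.1°.
The horizontal component of n points toward azimuth atan2(n_x, n_y) = 230°, the dip direction.

true dip 19°, dip direction 230°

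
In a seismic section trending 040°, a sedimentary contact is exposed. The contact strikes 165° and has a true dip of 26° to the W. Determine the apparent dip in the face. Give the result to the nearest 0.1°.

21.8°

Angle between strike (165°) and section (040°): β = 55°.
tan α = tan 26° × sin 55° = 0.4877 × 0.8192 = 0.3995
apparent dip = arctan 0.3995 = 21.78°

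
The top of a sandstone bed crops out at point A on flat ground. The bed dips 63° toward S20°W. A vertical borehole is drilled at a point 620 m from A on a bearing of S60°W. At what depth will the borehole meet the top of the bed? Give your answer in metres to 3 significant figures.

The hole lies 40° from the dip direction, so the down-dip offset is 620 × cos 40° = 474.95 m.
Depth = down-dip offset × tan(dip) = 474.95 × tan 63° = 474.95 × 1.9626
Depth = 932.14 m

932 m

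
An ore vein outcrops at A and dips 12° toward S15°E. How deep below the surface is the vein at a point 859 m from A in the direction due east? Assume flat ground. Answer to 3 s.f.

47.3 m

The hole lies 75° from the dip direction, so the down-dip offset is 859 × cos 75° = 222.33 m.
Depth = down-dip offset × tan(dip) = 222.33 × tan 12° = 222.33 × 0.2126
Depth = 47.26 m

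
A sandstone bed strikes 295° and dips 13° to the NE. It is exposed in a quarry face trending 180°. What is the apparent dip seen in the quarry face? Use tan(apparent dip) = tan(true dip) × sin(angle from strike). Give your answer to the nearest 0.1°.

The section lies 65° from the strike.
tan α = tan 13° × sin 65° = 0.2309 × 0.9063 = 0.2092
apparent dip = arctan 0.2092 = 11.82°

11.8°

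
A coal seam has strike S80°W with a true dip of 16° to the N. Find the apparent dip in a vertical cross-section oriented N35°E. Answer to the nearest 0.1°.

Angle between strike (S80°W) and section (N35°E): β = 45°.
tan(apparent dip) = tan 16° · sin 45° = 0.2028
α = arctan(0.2028) = 11.46°

11.5°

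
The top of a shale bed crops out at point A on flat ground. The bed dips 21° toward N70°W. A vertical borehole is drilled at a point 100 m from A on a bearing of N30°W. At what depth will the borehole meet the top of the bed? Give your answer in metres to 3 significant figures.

29.4 m

The hole lies 40° from the dip direction, so the down-dip offset is 100 × cos 40° = 76.60 m.
Depth = down-dip offset × tan(dip) = 76.60 × tan 21° = 76.60 × 0.3839
Depth = 29.41 m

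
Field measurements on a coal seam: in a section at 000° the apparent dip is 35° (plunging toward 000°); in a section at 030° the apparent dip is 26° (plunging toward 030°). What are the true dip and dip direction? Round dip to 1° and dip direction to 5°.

true dip 36°, dip direction 340°

The two traces are lines in the plane: v₁ = (sin 0°·cos 35°, cos 0°·cos 35°, −sin 35°), v₂ = (sin 30°·cos 26°, cos 30°·cos 26°, −sin 26°).
n = v₁ × v₂ = (-0.087, 0.258, 0.368) (taken with n_z > 0).
tan δ = √(n_x²+n_y²)/n_z = 0.272/0.368, so δ = 36.5°.
Dip direction = azimuth of (n_x, n_y) = atan2(-0.087, 0.258) = 341°.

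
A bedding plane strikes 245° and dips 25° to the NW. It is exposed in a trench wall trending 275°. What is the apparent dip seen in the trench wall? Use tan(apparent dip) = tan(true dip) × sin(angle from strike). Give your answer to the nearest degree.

Angle between strike (245°) and section (275°): β = 30°.
tan α = tan 25° × sin 30° = 0.4663 × 0.5000 = 0.2332
apparent dip = arctan 0.2332 = 13.12°

13°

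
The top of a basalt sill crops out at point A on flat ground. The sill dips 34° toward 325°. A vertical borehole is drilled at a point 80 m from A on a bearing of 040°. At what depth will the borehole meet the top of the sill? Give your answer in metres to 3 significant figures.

14.0 m

The hole lies 75° from the dip direction, so the down-dip offset is 80 × cos 75° = 20.71 m.
Depth = down-dip offset × tan(dip) = 20.71 × tan 34° = 20.71 × 0.6745
Depth = 13.97 m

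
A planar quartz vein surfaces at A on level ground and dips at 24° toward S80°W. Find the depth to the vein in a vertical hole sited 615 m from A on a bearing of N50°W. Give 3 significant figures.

The hole lies 50° from the dip direction, so the down-dip offset is 615 × cos 50° = 395.31 m.
Depth = down-dip offset × tan(dip) = 395.31 × tan 24° = 395.31 × 0.4452
Depth = 176.01 m

176 m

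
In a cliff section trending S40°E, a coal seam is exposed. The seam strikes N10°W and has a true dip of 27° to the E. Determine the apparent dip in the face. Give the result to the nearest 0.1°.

14.3°

The strike is N10°W and the section trends S40°E; the acute angle between them is β = 30°.
tan α = tan 27° × sin 30° = 0.5095 × 0.5000 = 0.2548
apparent dip = arctan 0.2548 = 14.29°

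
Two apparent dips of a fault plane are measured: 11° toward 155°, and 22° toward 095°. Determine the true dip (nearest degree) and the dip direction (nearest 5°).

The two traces are lines in the plane: v₁ = (sin 155°·cos 11°, cos 155°·cos 11°, −sin 11°), v₂ = (sin 95°·cos 22°, cos 95°·cos 22°, −sin 22°).
Cross product v₁ × v₂ gives the pole to the plane: n ∝ (0.318, -0.021, 0.788).
tan δ = √(n_x²+n_y²)/n_z = 0.319/0.788, so δ = 22.0°.
The horizontal component of n points toward azimuth atan2(n_x, n_y) = 94°, the dip direction.

true dip 22°, dip direction 095°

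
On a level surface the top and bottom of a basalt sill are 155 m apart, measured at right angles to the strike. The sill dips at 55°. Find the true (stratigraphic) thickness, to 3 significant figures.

127 m

True thickness t = w · sin(dip) = 155 × sin 55°
t = 155 × 0.8192 = 126.969 m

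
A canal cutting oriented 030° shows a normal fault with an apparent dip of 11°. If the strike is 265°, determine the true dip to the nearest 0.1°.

13.3°

β = acute angle between strike 265° and section 030° = 55°.
tan δ = tan α / sin β = tan 11° / sin 55° = 0.1944 / 0.8192 = 0.2373
true dip = arctan 0.2373 = 13.35°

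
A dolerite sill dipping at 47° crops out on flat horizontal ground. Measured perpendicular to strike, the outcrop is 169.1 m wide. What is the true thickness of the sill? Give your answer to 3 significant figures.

124 m

True thickness t = w · sin(dip) = 169.1 × sin 47°
t = 169.1 × 0.7314 = 123.672 m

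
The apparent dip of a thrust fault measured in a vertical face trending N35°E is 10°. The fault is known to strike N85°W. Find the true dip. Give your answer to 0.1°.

The section is 60° from the strike.
tan δ = tan α / sin β = tan 10° / sin 60° = 0.1763 / 0.8660 = 0.2036
δ = arctan(0.2036) = 11.51°

11.5°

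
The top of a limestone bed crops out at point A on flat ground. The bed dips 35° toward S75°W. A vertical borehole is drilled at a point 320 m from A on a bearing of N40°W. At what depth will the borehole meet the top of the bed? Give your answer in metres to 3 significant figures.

94.7 m

The hole lies 65° from the dip direction, so the down-dip offset is 320 × cos 65° = 135.24 m.
Depth = down-dip offset × tan(dip) = 135.24 × tan 35° = 135.24 × 0.7002
Depth = 94.69 m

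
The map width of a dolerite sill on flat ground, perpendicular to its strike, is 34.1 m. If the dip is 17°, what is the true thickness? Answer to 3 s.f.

9.97 m

True thickness t = w · sin(dip) = 34.1 × sin 17°
t = 34.1 × 0.2924 = 9.970 m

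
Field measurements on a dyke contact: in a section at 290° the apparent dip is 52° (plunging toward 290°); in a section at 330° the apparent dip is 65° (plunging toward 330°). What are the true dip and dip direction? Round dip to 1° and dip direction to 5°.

Each apparent-dip line lies in the plane. As unit vectors (x east, y north, z up), v₁ plunges 52°→290° and v₂ plunges 65°→330°.
Cross product v₁ × v₂ gives the pole to the plane: n ∝ (-0.098, 0.358, 0.167).
tan δ = √(n_x²+n_y²)/n_z = 0.371/0.167, so δ = 65.7°.
Dip direction = atan2(-0.098, 0.358) = 345° (azimuth of n's horizontal projection).

true dip 66°, dip direction 345°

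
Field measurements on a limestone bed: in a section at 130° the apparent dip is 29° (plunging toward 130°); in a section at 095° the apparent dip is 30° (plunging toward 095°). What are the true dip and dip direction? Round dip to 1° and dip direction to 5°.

The two traces are lines in the plane: v₁ = (sin 130°·cos 29°, cos 130°·cos 29°, −sin 29°), v₂ = (sin 95°·cos 30°, cos 95°·cos 30°, −sin 30°).
n = v₁ × v₂ = (0.245, -0.083, 0.434) (taken with n_z > 0).
tan δ = √(n_x²+n_y²)/n_z = 0.258/0.434, so δ = 30.7°.
Dip direction = atan2(0.245, -0.083) = 109° (azimuth of n's horizontal projection).

true dip 31°, dip direction 110°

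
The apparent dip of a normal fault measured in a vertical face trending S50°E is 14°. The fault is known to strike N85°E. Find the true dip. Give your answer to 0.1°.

19.4°

β = acute angle between strike N85°E and section S50°E = 45°.
tan δ = tan α / sin β = tan 14° / sin 45° = 0.2493 / 0.7071 = 0.3526
true dip = arctan 0.3526 = 19.42°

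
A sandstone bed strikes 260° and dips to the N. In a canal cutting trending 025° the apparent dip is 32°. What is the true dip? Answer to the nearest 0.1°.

37.3°

The section is 55° from the strike.
tan(true dip) = tan 32° / sin 55° = 0.7628
δ = arctan(0.7628) = 37.34°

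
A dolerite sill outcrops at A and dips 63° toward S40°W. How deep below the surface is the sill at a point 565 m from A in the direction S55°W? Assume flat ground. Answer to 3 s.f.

The hole lies 15° from the dip direction, so the down-dip offset is 565 × cos 15° = 545.75 m.
Depth = down-dip offset × tan(dip) = 545.75 × tan 63° = 545.75 × 1.9626
Depth = 1071.09 m

1070 m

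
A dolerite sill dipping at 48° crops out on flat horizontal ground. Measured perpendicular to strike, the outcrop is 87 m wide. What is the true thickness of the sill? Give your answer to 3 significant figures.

64.7 m

True thickness t = w · sin(dip) = 87 × sin 48°
t = 87 × 0.7431 = 64.654 m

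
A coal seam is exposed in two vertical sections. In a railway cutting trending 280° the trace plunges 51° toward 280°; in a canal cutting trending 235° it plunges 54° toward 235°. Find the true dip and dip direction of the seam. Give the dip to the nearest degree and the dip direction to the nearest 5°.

true dip 55°, dip direction 250°

The two traces are lines in the plane: v₁ = (sin 280°·cos 51°, cos 280°·cos 51°, −sin 51°), v₂ = (sin 235°·cos 54°, cos 235°·cos 54°, −sin 54°).
n = v₁ × v₂ = (-0.350, -0.127, 0.262) (taken with n_z > 0).
True dip = arccos(n_z / |n|) = arccos(0.5744) = 54.9°.
Dip direction = azimuth of (n_x, n_y) = atan2(-0.350, -0.127) = 250°.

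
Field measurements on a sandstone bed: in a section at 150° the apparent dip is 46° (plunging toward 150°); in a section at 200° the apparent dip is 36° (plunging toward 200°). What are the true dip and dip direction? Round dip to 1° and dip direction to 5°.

Each apparent-dip line lies in the plane. As unit vectors (x east, y north, z up), v₁ plunges 46°→150° and v₂ plunges 36°→200°.
Cross product v₁ × v₂ gives the pole to the plane: n ∝ (0.193, -0.403, 0.431).
Dip δ = arctan(|n_h|/n_z) = arctan(0.447/0.431) = 46.1°.
Dip direction = atan2(0.193, -0.403) = 154° (azimuth of n's horizontal projection).

true dip 46°, dip direction 155°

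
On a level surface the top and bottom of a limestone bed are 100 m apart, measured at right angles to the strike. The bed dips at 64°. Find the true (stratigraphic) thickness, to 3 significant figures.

True thickness t = w · sin(dip) = 100 × sin 64°
t = 100 × 0.8988 = 89.879 m

89.9 m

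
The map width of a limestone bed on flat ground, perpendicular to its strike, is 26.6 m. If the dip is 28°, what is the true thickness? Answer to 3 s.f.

True thickness t = w · sin(dip) = 26.6 × sin 28°
t = 26.6 × 0.4695 = 12.488 m

12.5 m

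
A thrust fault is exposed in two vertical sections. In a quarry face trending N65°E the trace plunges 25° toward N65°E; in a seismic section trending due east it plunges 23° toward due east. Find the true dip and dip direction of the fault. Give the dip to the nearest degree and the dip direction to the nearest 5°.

Each apparent-dip line lies in the plane. As unit vectors (x east, y north, z up), v₁ plunges 25°→N65°E and v₂ plunges 23°→due east.
n = v₁ × v₂ = (0.150, 0.068, 0.353) (taken with n_z > 0).
tan δ = √(n_x²+n_y²)/n_z = 0.164/0.353, so δ = 25.0°.
Dip direction = azimuth of (n_x, n_y) = atan2(0.150, 0.068) = 66°.

true dip 25°, dip direction 065°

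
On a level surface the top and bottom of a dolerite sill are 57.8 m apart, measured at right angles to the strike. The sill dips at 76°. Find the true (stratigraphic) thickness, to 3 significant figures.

True thickness t = w · sin(dip) = 57.8 × sin 76°
t = 57.8 × 0.9703 = 56.083 m

56.1 m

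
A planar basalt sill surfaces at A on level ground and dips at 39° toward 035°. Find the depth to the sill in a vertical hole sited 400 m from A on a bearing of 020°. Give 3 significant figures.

313 m

The hole lies 15° from the dip direction, so the down-dip offset is 400 × cos 15° = 386.37 m.
Depth = down-dip offset × tan(dip) = 386.37 × tan 39° = 386.37 × 0.8098
Depth = 312.88 m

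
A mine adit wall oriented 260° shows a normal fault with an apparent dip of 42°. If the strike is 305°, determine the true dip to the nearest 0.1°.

The section is 45° from the strike.
tan δ = tan α / sin β = tan 42° / sin 45° = 0.9004 / 0.7071 = 1.2734
true dip = arctan 1.2734 = 51.86°

51.9°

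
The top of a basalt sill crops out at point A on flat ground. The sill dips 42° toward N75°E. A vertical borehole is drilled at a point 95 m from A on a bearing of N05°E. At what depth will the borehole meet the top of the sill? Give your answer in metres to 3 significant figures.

29.3 m

The hole lies 70° from the dip direction, so the down-dip offset is 95 × cos 70° = 32.49 m.
Depth = down-dip offset × tan(dip) = 32.49 × tan 42° = 32.49 × 0.9004
Depth = 29.26 m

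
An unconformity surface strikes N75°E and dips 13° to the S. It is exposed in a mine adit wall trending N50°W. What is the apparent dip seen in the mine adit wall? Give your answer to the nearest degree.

The strike is N75°E and the section trends N50°W; the acute angle between them is β = 55°.
tan(apparent dip) = tan 13° · sin 55° = 0.1891
α = arctan(0.1891) = 10.71°

11°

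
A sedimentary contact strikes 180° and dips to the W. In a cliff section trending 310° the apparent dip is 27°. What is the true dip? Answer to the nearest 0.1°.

The section is 50° from the strike.
tan(true dip) = tan 27° / sin 50° = 0.6651
true dip = arctan 0.6651 = 33.63°

33.6°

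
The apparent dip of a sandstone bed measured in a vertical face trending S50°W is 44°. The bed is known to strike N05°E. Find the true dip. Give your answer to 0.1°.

53.8°

β = acute angle between strike N05°E and section S50°W = 45°.
tan δ = tan α / sin β = tan 44° / sin 45° = 0.9657 / 0.7071 = 1.3657
δ = arctan(1.3657) = 53.79°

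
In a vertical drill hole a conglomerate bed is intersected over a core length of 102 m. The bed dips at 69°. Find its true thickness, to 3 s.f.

36.6 m

True thickness t = h · cos(dip) = 102 × cos 69°
t = 102 × 0.3584 = 36.554 m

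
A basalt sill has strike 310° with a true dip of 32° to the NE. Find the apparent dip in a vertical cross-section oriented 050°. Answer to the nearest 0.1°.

The strike is 310° and the section trends 050°; the acute angle between them is β = 80°.
tan(apparent dip) = tan 32° · sin 80° = 0.6154
apparent dip = arctan 0.6154 = 31.61°

31.6°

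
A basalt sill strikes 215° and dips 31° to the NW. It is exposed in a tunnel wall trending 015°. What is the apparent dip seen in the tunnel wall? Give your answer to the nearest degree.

The section lies 20° from the strike.
tan α = tan 31° × sin 20° = 0.6009 × 0.3420 = 0.2055
apparent dip = arctan 0.2055 = 11.61°

12°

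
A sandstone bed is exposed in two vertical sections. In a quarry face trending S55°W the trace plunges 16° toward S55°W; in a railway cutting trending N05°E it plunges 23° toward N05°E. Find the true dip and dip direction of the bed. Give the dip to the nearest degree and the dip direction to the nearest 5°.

Each apparent-dip line lies in the plane. As unit vectors (x east, y north, z up), v₁ plunges 16°→S55°W and v₂ plunges 23°→N05°E.
n = v₁ × v₂ = (-0.468, 0.330, 0.678) (taken with n_z > 0).
True dip = arccos(n_z / |n|) = arccos(0.7639) = 40.2°.
The horizontal component of n points toward azimuth atan2(n_x, n_y) = 305°, the dip direction.

true dip 40°, dip direction 305°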